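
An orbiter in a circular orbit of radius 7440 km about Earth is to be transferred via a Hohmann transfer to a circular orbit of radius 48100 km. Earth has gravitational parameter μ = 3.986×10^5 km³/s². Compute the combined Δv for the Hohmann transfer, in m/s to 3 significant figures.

Δv = 3700 m/s

Semi-major axis of the transfer orbit: a_t = (7440 + 48100)/2 = 27770 km.
Circular speed at r₁: v₁ = √(μ/r₁) = √(3.986×10^5/7440) = 7.3195 km/s.
Transfer-orbit speed at r₁ (v² = μ(2/r − 1/a)): v_p = √[μ(2/r₁ − 1/a_t)] = 9.6331 km/s.
First burn Δv₁ = |v_p − v₁| = 2.3136 km/s.
At r₂, v₂ = √(μ/r₂) = 2.8787 km/s.
Transfer-orbit speed at r₂: v_a = √[μ(2/r₂ − 1/a_t)] = 1.4900 km/s.
Second burn Δv₂ = |v₂ − v_a| = 1.3887 km/s.
Total Δv = Δv₁ + Δv₂ = 3.702 km/s.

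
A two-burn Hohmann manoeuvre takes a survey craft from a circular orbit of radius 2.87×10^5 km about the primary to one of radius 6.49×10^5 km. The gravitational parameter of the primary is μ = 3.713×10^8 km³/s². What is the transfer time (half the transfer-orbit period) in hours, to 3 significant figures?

Semi-major axis of the transfer orbit: a_t = (2.870×10^5 + 6.490×10^5)/2 = 4.680×10^5 km.
Half the transfer-orbit period gives t = π√(a_t³/μ) = 52200 s.
Converting: 52200 s ÷ 3600 s/hour = 14.5 hours.

t = 14.5 hours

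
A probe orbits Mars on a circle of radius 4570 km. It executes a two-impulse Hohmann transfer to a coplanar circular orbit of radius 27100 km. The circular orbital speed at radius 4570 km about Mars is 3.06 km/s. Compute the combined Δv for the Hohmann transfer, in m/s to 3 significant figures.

From the circular-orbit relation v² = μ/r at r = 4570 km: μ = v²r = (3.06)² × 4570 = 42791.7 km³/s².
Semi-major axis of the transfer orbit: a_t = (4570 + 27100)/2 = 15835 km.
At r₁ the circular-orbit speed is v₁ = √(μ/r₁) = 3.0600 km/s.
Transfer-orbit speed at r₁ (vis-viva equation): v_p = √[μ(2/r₁ − 1/a_t)] = 4.0031 km/s.
First burn Δv₁ = |v_p − v₁| = 0.9431 km/s.
At r₂, v₂ = √(μ/r₂) = 1.2566 km/s.
Transfer-orbit speed at r₂: v_a = √[μ(2/r₂ − 1/a_t)] = 0.67506 km/s.
Second burn Δv₂ = |v₂ − v_a| = 0.5815 km/s.
Δv = Δv₁ + Δv₂ = 0.9431 + 0.5815 = 1.525 km/s.

Δv = 1520 m/s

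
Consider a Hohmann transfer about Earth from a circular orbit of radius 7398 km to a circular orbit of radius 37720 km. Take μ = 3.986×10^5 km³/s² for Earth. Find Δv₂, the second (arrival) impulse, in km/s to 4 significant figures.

Δv₂ = 1.389 km/s

The Hohmann ellipse has a_t = (r₁ + r₂)/2 = 22559 km.
On the circular orbit at r = 37720 km, v_c = √(μ/r) = 3.251 km/s.
Vis-viva on the transfer ellipse at r = 37720 km gives v_t = √[μ(2/r − 1/a_t)] = 1.862 km/s.
Δv₂ = |v_t − v_c| = |1.862 − 3.251| = 1.389 km/s.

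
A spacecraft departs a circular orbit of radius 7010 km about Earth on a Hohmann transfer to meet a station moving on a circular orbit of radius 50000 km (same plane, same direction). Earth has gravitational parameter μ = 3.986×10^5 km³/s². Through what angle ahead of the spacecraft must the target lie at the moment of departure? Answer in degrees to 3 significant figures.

φ = 103°

The Hohmann ellipse has a_t = (r₁ + r₂)/2 = 28505 km.
The half-period of the transfer ellipse is t = π√(a_t³/μ) = 23948 s.
Target angular speed ω₂ = √(μ/r₂³) = 5.6469×10^-5 rad/s.
Angle swept by the target during transfer: ω₂·t = 1.3523 rad = 77.48°.
Arrival is 180° from departure on the ellipse, so φ = 180° − 77.48° = 103°.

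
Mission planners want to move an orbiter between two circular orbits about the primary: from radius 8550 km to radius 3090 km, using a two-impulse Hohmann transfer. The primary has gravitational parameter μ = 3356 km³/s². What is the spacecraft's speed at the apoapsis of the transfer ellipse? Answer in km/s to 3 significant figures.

Semi-major axis of the transfer orbit: a_t = (8550 + 3090)/2 = 5820 km.
The apoapsis of the transfer ellipse is at r = 8550 km.
Applying v² = μ(2/r − 1/a_t): v = 0.4565 km/s.

v = 0.457 km/s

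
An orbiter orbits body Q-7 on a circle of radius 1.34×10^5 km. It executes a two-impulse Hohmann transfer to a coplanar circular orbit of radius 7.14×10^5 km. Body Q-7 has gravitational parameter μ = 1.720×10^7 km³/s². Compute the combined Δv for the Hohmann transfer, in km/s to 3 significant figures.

Semi-major axis of the transfer orbit: a_t = (1.340×10^5 + 7.140×10^5)/2 = 4.240×10^5 km.
At r₁ the circular-orbit speed is v₁ = √(μ/r₁) = 11.32953 km/s.
Transfer-orbit speed at r₁ (v² = μ(2/r − 1/a)): v_p = √[μ(2/r₁ − 1/a_t)] = 14.70205 km/s.
First burn Δv₁ = |v_p − v₁| = 3.3725 km/s.
At r₂, v₂ = √(μ/r₂) = 4.9081 km/s.
Transfer-orbit speed at r₂: v_a = √[μ(2/r₂ − 1/a_t)] = 2.7592 km/s.
Second burn Δv₂ = |v₂ − v_a| = 2.1489 km/s.
Total Δv = Δv₁ + Δv₂ = 5.521 km/s.

Δv = 5.52 km/s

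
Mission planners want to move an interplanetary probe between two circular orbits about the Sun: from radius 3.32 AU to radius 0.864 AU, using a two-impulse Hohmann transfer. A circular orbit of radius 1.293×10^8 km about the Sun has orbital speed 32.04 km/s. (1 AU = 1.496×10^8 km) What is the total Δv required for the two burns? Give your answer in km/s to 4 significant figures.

Δv = 14.17 km/s

From the circular-orbit relation v² = μ/r at r = 1.293×10^8 km: μ = v²r = (32.04)² × 1.293×10^8 = 1.32734×10^11 km³/s².
In km: r₁ = 3.32 × 1.496×10^8 = 4.96672×10^8 km; r₂ = 0.864 × 1.496×10^8 = 1.292544×10^8 km.
The Hohmann ellipse has a_t = (r₁ + r₂)/2 = 3.129632×10^8 km.
At r₁ the circular-orbit speed is v₁ = √(μ/r₁) = 16.348 km/s.
Transfer-orbit speed at r₁ (vis-viva equation): v_a = √[μ(2/r₁ − 1/a_t)] = 10.506 km/s.
First burn Δv₁ = |v_a − v₁| = 5.842 km/s.
At r₂, v₂ = √(μ/r₂) = 32.046 km/s.
Transfer-orbit speed at r₂: v_p = √[μ(2/r₂ − 1/a_t)] = 40.370 km/s.
Second burn Δv₂ = |v₂ − v_p| = 8.324 km/s.
Δv = Δv₁ + Δv₂ = 5.842 + 8.324 = 14.17 km/s.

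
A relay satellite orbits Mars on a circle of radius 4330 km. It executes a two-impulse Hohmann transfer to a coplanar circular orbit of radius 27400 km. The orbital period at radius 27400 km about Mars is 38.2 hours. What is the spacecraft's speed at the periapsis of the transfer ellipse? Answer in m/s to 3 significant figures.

From Kepler's third law T² = 4π²r³/μ at r = 27400 km, T = 38.2 hours = 38.2 × 3600 s = 1.3752×10^5 s: μ = 4π²r³/T² = 42941.7 km³/s².
The Hohmann ellipse has a_t = (r₁ + r₂)/2 = 15865 km.
At periapsis, r = 4330 km.
Applying v² = μ(2/r − 1/a_t): v = 4.139 km/s.

v = 4140 m/s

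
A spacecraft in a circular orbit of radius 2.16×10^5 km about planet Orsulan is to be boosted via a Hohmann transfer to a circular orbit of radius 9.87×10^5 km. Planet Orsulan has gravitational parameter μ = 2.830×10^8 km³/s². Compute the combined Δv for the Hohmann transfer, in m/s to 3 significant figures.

Δv = 17000 m/s

The Hohmann ellipse has a_t = (r₁ + r₂)/2 = 6.015×10^5 km.
At r₁ the circular-orbit speed is v₁ = √(μ/r₁) = 36.20 km/s.
On the transfer ellipse at r₁, v² = μ(2/r − 1/a) gives v_p = √[μ(2/r₁ − 1/a_t)] = 46.37 km/s.
First burn Δv₁ = |v_p − v₁| = 10.17 km/s.
At r₂, v₂ = √(μ/r₂) = 16.933 km/s.
Transfer-orbit speed at r₂: v_a = √[μ(2/r₂ − 1/a_t)] = 10.147 km/s.
Second burn Δv₂ = |v₂ − v_a| = 6.786 km/s.
Δv = Δv₁ + Δv₂ = 10.17 + 6.786 = 16.96 km/s.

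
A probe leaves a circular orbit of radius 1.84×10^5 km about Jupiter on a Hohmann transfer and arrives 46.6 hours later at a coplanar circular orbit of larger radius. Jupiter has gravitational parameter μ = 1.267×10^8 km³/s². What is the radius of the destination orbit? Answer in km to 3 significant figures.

r₂ = 1.24×10^6 km

Transfer time t = 46.6 hours = 1.6776×10^5 s, and t = π√(a_t³/μ).
So a_t = (μ t²/π²)^(1/3) = (1.267×10^8 × (1.6776×10^5)² / π²)^(1/3) = 7.1223×10^5 km.
Since a_t = (r₁ + r₂)/2, r₂ = 2a_t − r₁ = 2×7.1223×10^5 − 1.840×10^5 = 1.24046×10^6 km.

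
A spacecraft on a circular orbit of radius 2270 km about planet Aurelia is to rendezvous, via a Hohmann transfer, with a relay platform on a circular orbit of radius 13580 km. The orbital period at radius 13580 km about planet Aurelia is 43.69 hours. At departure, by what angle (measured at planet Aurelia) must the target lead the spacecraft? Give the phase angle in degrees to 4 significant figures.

From Kepler's third law T² = 4π²r³/μ at r = 13580 km, T = 43.69 hours = 43.69 × 3600 s = 1.57284×10^5 s: μ = 4π²r³/T² = 3996.59 km³/s².
Semi-major axis of the transfer orbit: a_t = (2270 + 13580)/2 = 7925 km.
Transfer time t = π√(a_t³/μ) = 35060 s.
The target's mean motion on its circular orbit is ω₂ = √(μ/r₂³) = 3.995×10^-5 rad/s.
Angle swept by the target during transfer: ω₂·t = 1.4006 rad = 80.25°.
Arrival is 180° from departure on the ellipse, so φ = 180° − 80.25° = 99.75°.

φ = 99.75°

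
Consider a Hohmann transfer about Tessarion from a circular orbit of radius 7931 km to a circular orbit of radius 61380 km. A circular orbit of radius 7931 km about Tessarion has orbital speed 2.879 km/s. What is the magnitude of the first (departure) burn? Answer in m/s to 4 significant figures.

From the circular-orbit relation v² = μ/r at r = 7931 km: μ = v²r = (2.879)² × 7931 = 65737.2 km³/s².
Semi-major axis of the transfer orbit: a_t = (7931 + 61380)/2 = 34655.5 km.
Circular speed at r = 7931 km: v_c = √(μ/r) = 2.8790 km/s.
Transfer-orbit speed at the same r (vis-viva, a = a_t): v_t = √[μ(2/r − 1/a_t)] = 3.8315 km/s.
Δv₁ = |v_t − v_c| = |3.8315 − 2.8790| = 0.9525 km/s.

Δv₁ = 952.5 m/s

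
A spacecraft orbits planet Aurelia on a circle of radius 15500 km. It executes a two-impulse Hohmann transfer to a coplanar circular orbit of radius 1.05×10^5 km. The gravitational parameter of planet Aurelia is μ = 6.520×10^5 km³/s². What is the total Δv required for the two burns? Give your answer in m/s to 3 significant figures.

The Hohmann ellipse has a_t = (r₁ + r₂)/2 = 60250 km.
Circular speed at r₁: v₁ = √(μ/r₁) = √(6.520×10^5/15500) = 6.486 km/s.
Transfer-orbit speed at r₁ (vis-viva equation): v_p = √[μ(2/r₁ − 1/a_t)] = 8.562 km/s.
First burn Δv₁ = |v_p − v₁| = 2.076 km/s.
Circular speed at r₂: v₂ = √(μ/r₂) = 2.492 km/s.
Transfer-orbit speed at r₂: v_a = √[μ(2/r₂ − 1/a_t)] = 1.264 km/s.
Second burn Δv₂ = |v₂ − v_a| = 1.228 km/s.
Δv = Δv₁ + Δv₂ = 2.076 + 1.228 = 3.304 km/s.

Δv = 3300 m/s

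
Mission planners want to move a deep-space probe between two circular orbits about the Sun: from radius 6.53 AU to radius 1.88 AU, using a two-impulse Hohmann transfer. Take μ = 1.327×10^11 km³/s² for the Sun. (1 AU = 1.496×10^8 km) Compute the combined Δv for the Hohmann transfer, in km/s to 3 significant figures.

In km: r₁ = 6.53 × 1.496×10^8 = 9.76888×10^8 km; r₂ = 1.88 × 1.496×10^8 = 2.81248×10^8 km.
Transfer-ellipse semi-major axis a_t = (r₁ + r₂)/2 = (9.76888×10^8 + 2.81248×10^8)/2 = 6.29068×10^8 km.
Circular speed at r₁: v₁ = √(μ/r₁) = √(1.327×10^11/9.76888×10^8) = 11.655 km/s.
Transfer-orbit speed at r₁ (vis-viva equation): v_a = √[μ(2/r₁ − 1/a_t)] = 7.7931 km/s.
First burn Δv₁ = |v_a − v₁| = 3.862 km/s.
Circular speed at r₂: v₂ = √(μ/r₂) = 21.722 km/s.
Transfer-orbit speed at r₂: v_p = √[μ(2/r₂ − 1/a_t)] = 27.069 km/s.
Second burn Δv₂ = |v₂ − v_p| = 5.347 km/s.
Δv = Δv₁ + Δv₂ = 3.862 + 5.347 = 9.209 km/s.

Δv = 9.21 km/s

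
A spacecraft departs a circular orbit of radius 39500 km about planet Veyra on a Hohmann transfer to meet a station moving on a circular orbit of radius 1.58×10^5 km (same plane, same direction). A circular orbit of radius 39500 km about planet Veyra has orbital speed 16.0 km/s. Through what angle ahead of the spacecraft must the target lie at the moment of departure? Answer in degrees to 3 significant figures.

From the circular-orbit relation v² = μ/r at r = 39500 km: μ = v²r = (16.0)² × 39500 = 1.01120×10^7 km³/s².
The Hohmann ellipse has a_t = (r₁ + r₂)/2 = 98750 km.
The half-period of the transfer ellipse is t = π√(a_t³/μ) = 30660 s.
Target angular speed ω₂ = √(μ/r₂³) = 5.063×10^-5 rad/s.
Angle swept by the target during transfer: ω₂·t = 1.5523 rad = 88.94°.
The spacecraft traverses 180° on the transfer ellipse, so the target must lead by 180° − 88.94° = 91.1°.

φ = 91.1°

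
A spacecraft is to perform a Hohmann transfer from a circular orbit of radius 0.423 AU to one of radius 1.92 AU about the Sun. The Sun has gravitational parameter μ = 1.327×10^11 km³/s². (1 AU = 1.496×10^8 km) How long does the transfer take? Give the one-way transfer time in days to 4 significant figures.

In km: r₁ = 0.423 × 1.496×10^8 = 6.32808×10^7 km; r₂ = 1.92 × 1.496×10^8 = 2.87232×10^8 km.
Semi-major axis of the transfer orbit: a_t = (6.32808×10^7 + 2.87232×10^8)/2 = 1.752564×10^8 km.
By Kepler's third law the transfer-orbit period is T = 2π√(a_t³/μ), so t = T/2 = 2.001×10^7 s.
Converting: 2.001×10^7 s ÷ 86400 s/day = 231.6 days.

t = 231.6 days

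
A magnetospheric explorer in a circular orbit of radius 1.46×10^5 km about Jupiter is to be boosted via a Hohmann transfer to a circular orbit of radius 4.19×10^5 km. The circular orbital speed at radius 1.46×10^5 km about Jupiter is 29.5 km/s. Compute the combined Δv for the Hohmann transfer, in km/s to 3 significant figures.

From the circular-orbit relation v² = μ/r at r = 1.46×10^5 km: μ = v²r = (29.5)² × 1.46×10^5 = 1.27056×10^8 km³/s².
Transfer-ellipse semi-major axis a_t = (r₁ + r₂)/2 = (1.460×10^5 + 4.190×10^5)/2 = 2.825×10^5 km.
At r₁ the circular-orbit speed is v₁ = √(μ/r₁) = 29.500 km/s.
On the transfer ellipse at r₁, v² = μ(2/r − 1/a) gives v_p = √[μ(2/r₁ − 1/a_t)] = 35.927 km/s.
First burn Δv₁ = |v_p − v₁| = 6.427 km/s.
Circular speed at r₂: v₂ = √(μ/r₂) = 17.414 km/s.
Transfer-orbit speed at r₂: v_a = √[μ(2/r₂ − 1/a_t)] = 12.519 km/s.
Second burn Δv₂ = |v₂ − v_a| = 4.895 km/s.
Δv = Δv₁ + Δv₂ = 6.427 + 4.895 = 11.32 km/s.

Δv = 11.3 km/s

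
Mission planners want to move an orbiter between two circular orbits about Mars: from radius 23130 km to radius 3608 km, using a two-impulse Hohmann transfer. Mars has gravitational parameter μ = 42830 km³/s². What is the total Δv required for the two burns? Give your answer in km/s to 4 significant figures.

Transfer-ellipse semi-major axis a_t = (r₁ + r₂)/2 = (23130 + 3608)/2 = 13369 km.
Circular speed at r₁: v₁ = √(μ/r₁) = √(42830/23130) = 1.3608 km/s.
Transfer-orbit speed at r₁ (vis-viva equation): v_a = √[μ(2/r₁ − 1/a_t)] = 0.70692 km/s.
First burn Δv₁ = |v_a − v₁| = 0.6539 km/s.
Circular speed at r₂: v₂ = √(μ/r₂) = 3.44541 km/s.
Transfer-orbit speed at r₂: v_p = √[μ(2/r₂ − 1/a_t)] = 4.53189 km/s.
Second burn Δv₂ = |v₂ − v_p| = 1.086 km/s.
Δv = Δv₁ + Δv₂ = 0.6539 + 1.086 = 1.740 km/s.

Δv = 1.740 km/s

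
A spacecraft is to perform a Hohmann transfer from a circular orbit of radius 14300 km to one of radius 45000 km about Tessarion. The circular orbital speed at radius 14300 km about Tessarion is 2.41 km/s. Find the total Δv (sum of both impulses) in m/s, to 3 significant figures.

From the circular-orbit relation v² = μ/r at r = 14300 km: μ = v²r = (2.41)² × 14300 = 83055.8 km³/s².
The Hohmann ellipse has a_t = (r₁ + r₂)/2 = 29650 km.
At r₁ the circular-orbit speed is v₁ = √(μ/r₁) = 2.410 km/s.
On the transfer ellipse at r₁, vis-viva gives v_p = √[μ(2/r₁ − 1/a_t)] = 2.969 km/s.
First burn Δv₁ = |v_p − v₁| = 0.5590 km/s.
Circular speed at r₂: v₂ = √(μ/r₂) = 1.3586 km/s.
Transfer-orbit speed at r₂: v_a = √[μ(2/r₂ − 1/a_t)] = 0.94348 km/s.
Second burn Δv₂ = |v₂ − v_a| = 0.4151 km/s.
Δv = Δv₁ + Δv₂ = 0.5590 + 0.4151 = 0.9741 km/s.

Δv = 974 m/s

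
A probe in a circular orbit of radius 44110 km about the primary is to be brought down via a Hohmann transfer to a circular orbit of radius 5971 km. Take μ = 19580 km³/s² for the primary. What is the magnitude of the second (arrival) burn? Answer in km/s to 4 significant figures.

Δv₂ = 0.5926 km/s

The Hohmann ellipse has a_t = (r₁ + r₂)/2 = 25040.5 km.
Circular speed at r = 5971 km: v_c = √(μ/r) = 1.81085 km/s.
Transfer-orbit speed at the same r (vis-viva, a = a_t): v_t = √[μ(2/r − 1/a_t)] = 2.40342 km/s.
Δv₂ = |v_t − v_c| = |2.40342 − 1.81085| = 0.5926 km/s.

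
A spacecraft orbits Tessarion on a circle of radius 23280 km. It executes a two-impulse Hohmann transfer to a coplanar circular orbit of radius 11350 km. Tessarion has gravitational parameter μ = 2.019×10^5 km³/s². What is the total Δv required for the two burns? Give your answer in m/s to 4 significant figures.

Semi-major axis of the transfer orbit: a_t = (23280 + 11350)/2 = 17315 km.
At r₁ the circular-orbit speed is v₁ = √(μ/r₁) = 2.9449 km/s.
On the transfer ellipse at r₁, v² = μ(2/r − 1/a) gives v_a = √[μ(2/r₁ − 1/a_t)] = 2.3843 km/s.
First burn Δv₁ = |v_a − v₁| = 0.5606 km/s.
Circular speed at r₂: v₂ = √(μ/r₂) = 4.21765 km/s.
Transfer-orbit speed at r₂: v_p = √[μ(2/r₂ − 1/a_t)] = 4.89047 km/s.
Second burn Δv₂ = |v₂ − v_p| = 0.6728 km/s.
Total Δv = Δv₁ + Δv₂ = 1.233 km/s.

Δv = 1233 m/s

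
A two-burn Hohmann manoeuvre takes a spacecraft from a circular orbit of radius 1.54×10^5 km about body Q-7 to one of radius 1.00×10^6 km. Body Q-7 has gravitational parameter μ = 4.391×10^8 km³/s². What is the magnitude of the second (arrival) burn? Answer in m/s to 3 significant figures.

Transfer-ellipse semi-major axis a_t = (r₁ + r₂)/2 = (1.540×10^5 + 1.000×10^6)/2 = 5.770×10^5 km.
Circular speed at r = 1.000×10^6 km: v_c = √(μ/r) = 20.955 km/s.
Vis-viva on the transfer ellipse at r = 1.000×10^6 km gives v_t = √[μ(2/r − 1/a_t)] = 10.826 km/s.
Δv₂ = |v_t − v_c| = |10.826 − 20.955| = 10.13 km/s.

Δv₂ = 10100 m/s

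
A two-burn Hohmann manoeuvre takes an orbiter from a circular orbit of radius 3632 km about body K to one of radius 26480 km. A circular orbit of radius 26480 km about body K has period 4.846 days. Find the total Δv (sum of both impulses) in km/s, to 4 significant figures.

Δv = 0.5522 km/s

From Kepler's third law T² = 4π²r³/μ at r = 26480 km, T = 4.846 days = 4.846 × 86400 s = 4.186944×10^5 s: μ = 4π²r³/T² = 4181.38 km³/s².
Semi-major axis of the transfer orbit: a_t = (3632 + 26480)/2 = 15056 km.
Circular speed at r₁: v₁ = √(μ/r₁) = √(4181.38/3632) = 1.073 km/s.
On the transfer ellipse at r₁, v² = μ(2/r − 1/a) gives v_p = √[μ(2/r₁ − 1/a_t)] = 1.423 km/s.
First burn Δv₁ = |v_p − v₁| = 0.3500 km/s.
Circular speed at r₂: v₂ = √(μ/r₂) = 0.3974 km/s.
Transfer-orbit speed at r₂: v_a = √[μ(2/r₂ − 1/a_t)] = 0.1952 km/s.
Second burn Δv₂ = |v₂ − v_a| = 0.2022 km/s.
Δv = Δv₁ + Δv₂ = 0.3500 + 0.2022 = 0.5522 km/s.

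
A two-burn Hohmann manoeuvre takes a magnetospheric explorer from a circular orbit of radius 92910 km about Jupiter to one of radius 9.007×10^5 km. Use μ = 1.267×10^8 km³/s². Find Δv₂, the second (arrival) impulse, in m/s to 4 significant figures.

Δv₂ = 6731 m/s

Transfer-ellipse semi-major axis a_t = (r₁ + r₂)/2 = (92910 + 9.007×10^5)/2 = 4.96805×10^5 km.
Circular speed at r = 9.007×10^5 km: v_c = √(μ/r) = 11.86 km/s.
Transfer-orbit speed at the same r (vis-viva, a = a_t): v_t = √[μ(2/r − 1/a_t)] = 5.129 km/s.
Δv₂ = |v_t − v_c| = |5.129 − 11.86| = 6.731 km/s.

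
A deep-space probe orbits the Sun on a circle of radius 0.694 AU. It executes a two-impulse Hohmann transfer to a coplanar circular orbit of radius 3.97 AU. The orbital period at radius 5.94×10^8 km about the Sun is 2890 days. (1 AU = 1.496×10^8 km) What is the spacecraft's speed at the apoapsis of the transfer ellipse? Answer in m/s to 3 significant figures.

From Kepler's third law T² = 4π²r³/μ at r = 5.94×10^8 km, T = 2890 days = 2890 × 86400 s = 2.49696×10^8 s: μ = 4π²r³/T² = 1.32708×10^11 km³/s².
In km: r₁ = 0.694 × 1.496×10^8 = 1.038224×10^8 km; r₂ = 3.97 × 1.496×10^8 = 5.93912×10^8 km.
The Hohmann ellipse has a_t = (r₁ + r₂)/2 = 3.488672×10^8 km.
The apoapsis of the transfer ellipse is at r = 5.93912×10^8 km.
From the vis-viva equation, v = √[μ(2/r − 1/a_t)] = 8.155 km/s.

v = 8150 m/s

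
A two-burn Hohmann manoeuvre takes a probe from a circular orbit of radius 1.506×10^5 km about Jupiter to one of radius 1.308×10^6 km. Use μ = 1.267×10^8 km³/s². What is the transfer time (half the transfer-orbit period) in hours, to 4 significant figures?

t = 48.29 hours

Semi-major axis of the transfer orbit: a_t = (1.506×10^5 + 1.308×10^6)/2 = 7.293×10^5 km.
Half the transfer-orbit period gives t = π√(a_t³/μ) = 1.7383×10^5 s.
Converting: 1.7383×10^5 s ÷ 3600 s/hour = 48.29 hours.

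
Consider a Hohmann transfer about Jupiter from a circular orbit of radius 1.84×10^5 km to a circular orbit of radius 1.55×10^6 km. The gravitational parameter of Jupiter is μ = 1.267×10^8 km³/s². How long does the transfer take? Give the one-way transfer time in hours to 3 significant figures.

t = 62.6 hours

The Hohmann ellipse has a_t = (r₁ + r₂)/2 = 8.670×10^5 km.
By Kepler's third law the transfer-orbit period is T = 2π√(a_t³/μ), so t = T/2 = 2.253×10^5 s.
Converting: 2.253×10^5 s ÷ 3600 s/hour = 62.6 hours.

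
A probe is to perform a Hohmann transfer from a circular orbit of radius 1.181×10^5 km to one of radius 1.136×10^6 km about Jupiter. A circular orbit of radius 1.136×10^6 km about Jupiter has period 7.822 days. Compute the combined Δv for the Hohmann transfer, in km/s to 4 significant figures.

Δv = 17.31 km/s

From Kepler's third law T² = 4π²r³/μ at r = 1.136×10^6 km, T = 7.822 days = 7.822 × 86400 s = 6.758208×10^5 s: μ = 4π²r³/T² = 1.26716×10^8 km³/s².
The Hohmann ellipse has a_t = (r₁ + r₂)/2 = 6.2705×10^5 km.
At r₁ the circular-orbit speed is v₁ = √(μ/r₁) = 32.76 km/s.
Transfer-orbit speed at r₁ (v² = μ(2/r − 1/a)): v_p = √[μ(2/r₁ − 1/a_t)] = 44.09 km/s.
First burn Δv₁ = |v_p − v₁| = 11.33 km/s.
At r₂, v₂ = √(μ/r₂) = 10.5615 km/s.
Transfer-orbit speed at r₂: v_a = √[μ(2/r₂ − 1/a_t)] = 4.58353 km/s.
Second burn Δv₂ = |v₂ − v_a| = 5.978 km/s.
Total Δv = Δv₁ + Δv₂ = 17.31 km/s.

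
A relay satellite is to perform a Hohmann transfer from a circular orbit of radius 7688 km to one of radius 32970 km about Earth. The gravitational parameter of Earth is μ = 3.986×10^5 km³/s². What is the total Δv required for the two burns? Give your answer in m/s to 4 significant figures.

Δv = 3308 m/s

The Hohmann ellipse has a_t = (r₁ + r₂)/2 = 20329 km.
At r₁ the circular-orbit speed is v₁ = √(μ/r₁) = 7.2005 km/s.
On the transfer ellipse at r₁, vis-viva gives v_p = √[μ(2/r₁ − 1/a_t)] = 9.1699 km/s.
First burn Δv₁ = |v_p − v₁| = 1.969 km/s.
At r₂, v₂ = √(μ/r₂) = 3.477 km/s.
Transfer-orbit speed at r₂: v_a = √[μ(2/r₂ − 1/a_t)] = 2.138 km/s.
Second burn Δv₂ = |v₂ − v_a| = 1.339 km/s.
Total Δv = Δv₁ + Δv₂ = 3.308 km/s.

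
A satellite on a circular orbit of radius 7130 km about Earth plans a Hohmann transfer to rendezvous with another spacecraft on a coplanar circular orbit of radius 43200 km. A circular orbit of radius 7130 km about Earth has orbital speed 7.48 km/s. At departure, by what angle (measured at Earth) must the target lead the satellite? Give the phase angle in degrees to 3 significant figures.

φ = 100°

From the circular-orbit relation v² = μ/r at r = 7130 km: μ = v²r = (7.48)² × 7130 = 3.98926×10^5 km³/s².
The Hohmann ellipse has a_t = (r₁ + r₂)/2 = 25165 km.
The half-period of the transfer ellipse is t = π√(a_t³/μ) = 19856.3 s.
Target angular speed ω₂ = √(μ/r₂³) = 7.03430×10^-5 rad/s.
Angle swept by the target during transfer: ω₂·t = 1.3968 rad = 80.03°.
Arrival is 180° from departure on the ellipse, so φ = 180° − 80.03° = 100°.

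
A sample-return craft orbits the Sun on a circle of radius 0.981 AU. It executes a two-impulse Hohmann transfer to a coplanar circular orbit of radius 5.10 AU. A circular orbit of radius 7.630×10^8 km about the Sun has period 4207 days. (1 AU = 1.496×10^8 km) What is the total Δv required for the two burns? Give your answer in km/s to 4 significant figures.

Δv = 14.57 km/s

From Kepler's third law T² = 4π²r³/μ at r = 7.630×10^8 km, T = 4207 days = 4207 × 86400 s = 3.634848×10^8 s: μ = 4π²r³/T² = 1.32727×10^11 km³/s².
In km: r₁ = 0.981 × 1.496×10^8 = 1.467576×10^8 km; r₂ = 5.10 × 1.496×10^8 = 7.6296×10^8 km.
Semi-major axis of the transfer orbit: a_t = (1.467576×10^8 + 7.6296×10^8)/2 = 4.548588×10^8 km.
Circular speed at r₁: v₁ = √(μ/r₁) = √(1.32727×10^11/1.467576×10^8) = 30.07323 km/s.
Transfer-orbit speed at r₁ (v² = μ(2/r − 1/a)): v_p = √[μ(2/r₁ − 1/a_t)] = 38.94868 km/s.
First burn Δv₁ = |v_p − v₁| = 8.875 km/s.
At r₂, v₂ = √(μ/r₂) = 13.19 km/s.
Transfer-orbit speed at r₂: v_a = √[μ(2/r₂ − 1/a_t)] = 7.492 km/s.
Second burn Δv₂ = |v₂ − v_a| = 5.698 km/s.
Total Δv = Δv₁ + Δv₂ = 14.57 km/s.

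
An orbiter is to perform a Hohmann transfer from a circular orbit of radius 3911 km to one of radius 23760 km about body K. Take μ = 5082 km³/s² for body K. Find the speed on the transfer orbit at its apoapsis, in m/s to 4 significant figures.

v = 245.9 m/s

The Hohmann ellipse has a_t = (r₁ + r₂)/2 = 13835.5 km.
The apoapsis of the transfer ellipse is at r = 23760 km.
From the vis-viva equation, v = √[μ(2/r − 1/a_t)] = 0.2459 km/s.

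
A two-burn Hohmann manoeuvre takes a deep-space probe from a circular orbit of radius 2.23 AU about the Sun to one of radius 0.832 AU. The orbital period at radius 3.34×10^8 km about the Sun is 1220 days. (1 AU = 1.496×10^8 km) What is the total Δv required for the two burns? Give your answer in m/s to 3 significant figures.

From Kepler's third law T² = 4π²r³/μ at r = 3.34×10^8 km, T = 1220 days = 1220 × 86400 s = 1.05408×10^8 s: μ = 4π²r³/T² = 1.32389×10^11 km³/s².
In km: r₁ = 2.23 × 1.496×10^8 = 3.33608×10^8 km; r₂ = 0.832 × 1.496×10^8 = 1.244672×10^8 km.
Transfer-ellipse semi-major axis a_t = (r₁ + r₂)/2 = (3.33608×10^8 + 1.244672×10^8)/2 = 2.290376×10^8 km.
Circular speed at r₁: v₁ = √(μ/r₁) = √(1.32389×10^11/3.33608×10^8) = 19.921 km/s.
On the transfer ellipse at r₁, vis-viva equation gives v_a = √[μ(2/r₁ − 1/a_t)] = 14.685 km/s.
First burn Δv₁ = |v_a − v₁| = 5.236 km/s.
At r₂, v₂ = √(μ/r₂) = 32.614 km/s.
Transfer-orbit speed at r₂: v_p = √[μ(2/r₂ − 1/a_t)] = 39.361 km/s.
Second burn Δv₂ = |v₂ − v_p| = 6.747 km/s.
Total Δv = Δv₁ + Δv₂ = 11.98 km/s.

Δv = 12000 m/s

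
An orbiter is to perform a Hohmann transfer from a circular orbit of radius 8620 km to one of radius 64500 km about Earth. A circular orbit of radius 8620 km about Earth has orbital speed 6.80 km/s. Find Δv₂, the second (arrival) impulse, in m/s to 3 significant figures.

Δv₂ = 1280 m/s

From the circular-orbit relation v² = μ/r at r = 8620 km: μ = v²r = (6.80)² × 8620 = 3.98589×10^5 km³/s².
Transfer-ellipse semi-major axis a_t = (r₁ + r₂)/2 = (8620 + 64500)/2 = 36560 km.
On the circular orbit at r = 64500 km, v_c = √(μ/r) = 2.486 km/s.
Vis-viva on the transfer ellipse at r = 64500 km gives v_t = √[μ(2/r − 1/a_t)] = 1.207 km/s.
Δv₂ = |v_t − v_c| = |1.207 − 2.486| = 1.279 km/s.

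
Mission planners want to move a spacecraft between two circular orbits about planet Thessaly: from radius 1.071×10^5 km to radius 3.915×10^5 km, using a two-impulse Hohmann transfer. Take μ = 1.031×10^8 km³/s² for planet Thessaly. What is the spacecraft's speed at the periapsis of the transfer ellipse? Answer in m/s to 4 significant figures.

Transfer-ellipse semi-major axis a_t = (r₁ + r₂)/2 = (1.071×10^5 + 3.915×10^5)/2 = 2.493×10^5 km.
At periapsis, r = 1.071×10^5 km.
Vis-viva: v = √[μ(2/r − 1/a_t)] = √[1.031×10^8 × (2/1.071×10^5 − 1/2.493×10^5)] = 38.88 km/s.

v = 38880 m/s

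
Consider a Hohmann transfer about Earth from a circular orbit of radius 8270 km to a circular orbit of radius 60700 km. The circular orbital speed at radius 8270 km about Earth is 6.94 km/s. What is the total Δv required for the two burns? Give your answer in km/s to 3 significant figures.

Δv = 3.57 km/s

From the circular-orbit relation v² = μ/r at r = 8270 km: μ = v²r = (6.94)² × 8270 = 3.98313×10^5 km³/s².
The Hohmann ellipse has a_t = (r₁ + r₂)/2 = 34485 km.
At r₁ the circular-orbit speed is v₁ = √(μ/r₁) = 6.9400 km/s.
Transfer-orbit speed at r₁ (v² = μ(2/r − 1/a)): v_p = √[μ(2/r₁ − 1/a_t)] = 9.2074 km/s.
First burn Δv₁ = |v_p − v₁| = 2.2674 km/s.
At r₂, v₂ = √(μ/r₂) = 2.56164 km/s.
Transfer-orbit speed at r₂: v_a = √[μ(2/r₂ − 1/a_t)] = 1.25446 km/s.
Second burn Δv₂ = |v₂ − v_a| = 1.3072 km/s.
Δv = Δv₁ + Δv₂ = 2.2674 + 1.3072 = 3.575 km/s.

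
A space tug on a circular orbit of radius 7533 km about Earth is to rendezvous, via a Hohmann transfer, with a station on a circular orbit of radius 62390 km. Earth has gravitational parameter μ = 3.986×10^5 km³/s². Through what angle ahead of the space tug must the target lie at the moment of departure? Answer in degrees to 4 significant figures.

φ = 104.5°

The Hohmann ellipse has a_t = (r₁ + r₂)/2 = 34961.5 km.
The half-period of the transfer ellipse is t = π√(a_t³/μ) = 32528.7 s.
The target's mean motion on its circular orbit is ω₂ = √(μ/r₂³) = 4.05132×10^-5 rad/s.
Angle swept by the target during transfer: ω₂·t = 1.31784 rad = 75.51°.
The space tug traverses 180° on the transfer ellipse, so the target must lead by 180° − 75.51° = 104.5°.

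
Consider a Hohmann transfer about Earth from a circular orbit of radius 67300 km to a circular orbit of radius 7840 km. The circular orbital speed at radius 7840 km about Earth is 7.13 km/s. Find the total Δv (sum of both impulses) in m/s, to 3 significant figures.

Δv = 3730 m/s

From the circular-orbit relation v² = μ/r at r = 7840 km: μ = v²r = (7.13)² × 7840 = 3.98561×10^5 km³/s².
The Hohmann ellipse has a_t = (r₁ + r₂)/2 = 37570 km.
Circular speed at r₁: v₁ = √(μ/r₁) = √(3.98561×10^5/67300) = 2.434 km/s.
On the transfer ellipse at r₁, vis-viva gives v_a = √[μ(2/r₁ − 1/a_t)] = 1.112 km/s.
First burn Δv₁ = |v_a − v₁| = 1.322 km/s.
Circular speed at r₂: v₂ = √(μ/r₂) = 7.130 km/s.
Transfer-orbit speed at r₂: v_p = √[μ(2/r₂ − 1/a_t)] = 9.543 km/s.
Second burn Δv₂ = |v₂ − v_p| = 2.413 km/s.
Total Δv = Δv₁ + Δv₂ = 3.735 km/s.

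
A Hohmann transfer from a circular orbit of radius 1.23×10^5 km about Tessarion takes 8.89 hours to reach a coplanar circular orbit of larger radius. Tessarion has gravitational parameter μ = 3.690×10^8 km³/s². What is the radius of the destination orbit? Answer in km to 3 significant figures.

r₂ = 5.51×10^5 km

Transfer time t = 8.89 hours = 32004 s, and t = π√(a_t³/μ).
So a_t = (μ t²/π²)^(1/3) = (3.690×10^8 × (32004)² / π²)^(1/3) = 3.3706×10^5 km.
Since a_t = (r₁ + r₂)/2, r₂ = 2a_t − r₁ = 2×3.3706×10^5 − 1.230×10^5 = 5.5112×10^5 km.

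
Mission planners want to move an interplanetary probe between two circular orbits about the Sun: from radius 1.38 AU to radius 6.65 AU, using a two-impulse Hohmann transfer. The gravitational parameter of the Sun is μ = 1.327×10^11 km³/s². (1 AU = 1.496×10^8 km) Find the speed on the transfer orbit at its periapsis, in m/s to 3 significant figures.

v = 32600 m/s

In km: r₁ = 1.38 × 1.496×10^8 = 2.06448×10^8 km; r₂ = 6.65 × 1.496×10^8 = 9.9484×10^8 km.
The Hohmann ellipse has a_t = (r₁ + r₂)/2 = 6.00644×10^8 km.
At periapsis, r = 2.06448×10^8 km.
Applying v² = μ(2/r − 1/a_t): v = 32.63 km/s.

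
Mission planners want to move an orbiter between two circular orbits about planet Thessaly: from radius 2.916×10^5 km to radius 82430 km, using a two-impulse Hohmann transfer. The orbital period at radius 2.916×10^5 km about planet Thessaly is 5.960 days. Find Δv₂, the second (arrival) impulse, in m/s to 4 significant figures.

Δv₂ = 1664 m/s

From Kepler's third law T² = 4π²r³/μ at r = 2.916×10^5 km, T = 5.960 days = 5.960 × 86400 s = 5.14944×10^5 s: μ = 4π²r³/T² = 3.69150×10^6 km³/s².
The Hohmann ellipse has a_t = (r₁ + r₂)/2 = 1.87015×10^5 km.
On the circular orbit at r = 82430 km, v_c = √(μ/r) = 6.692 km/s.
Transfer-orbit speed at the same r (vis-viva, a = a_t): v_t = √[μ(2/r − 1/a_t)] = 8.356 km/s.
Δv₂ = |v_t − v_c| = |8.356 − 6.692| = 1.664 km/s.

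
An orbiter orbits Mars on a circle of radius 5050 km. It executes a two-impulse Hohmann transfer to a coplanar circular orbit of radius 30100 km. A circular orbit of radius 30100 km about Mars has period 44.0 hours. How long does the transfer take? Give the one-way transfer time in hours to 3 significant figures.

t = 9.82 hours

From Kepler's third law T² = 4π²r³/μ at r = 30100 km, T = 44.0 hours = 44.0 × 3600 s = 1.584×10^5 s: μ = 4π²r³/T² = 42909.0 km³/s².
Transfer-ellipse semi-major axis a_t = (r₁ + r₂)/2 = (5050 + 30100)/2 = 17575 km.
Half the transfer-orbit period gives t = π√(a_t³/μ) = 35340 s.
Converting: 35340 s ÷ 3600 s/hour = 9.82 hours.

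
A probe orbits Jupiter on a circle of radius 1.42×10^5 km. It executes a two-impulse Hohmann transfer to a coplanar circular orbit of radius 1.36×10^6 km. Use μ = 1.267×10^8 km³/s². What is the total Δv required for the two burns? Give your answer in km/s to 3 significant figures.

Δv = 15.8 km/s

Transfer-ellipse semi-major axis a_t = (r₁ + r₂)/2 = (1.420×10^5 + 1.360×10^6)/2 = 7.510×10^5 km.
At r₁ the circular-orbit speed is v₁ = √(μ/r₁) = 29.871 km/s.
On the transfer ellipse at r₁, vis-viva equation gives v_p = √[μ(2/r₁ − 1/a_t)] = 40.197 km/s.
First burn Δv₁ = |v_p − v₁| = 10.326 km/s.
At r₂, v₂ = √(μ/r₂) = 9.652 km/s.
Transfer-orbit speed at r₂: v_a = √[μ(2/r₂ − 1/a_t)] = 4.197 km/s.
Second burn Δv₂ = |v₂ − v_a| = 5.4550 km/s.
Total Δv = Δv₁ + Δv₂ = 15.78 km/s.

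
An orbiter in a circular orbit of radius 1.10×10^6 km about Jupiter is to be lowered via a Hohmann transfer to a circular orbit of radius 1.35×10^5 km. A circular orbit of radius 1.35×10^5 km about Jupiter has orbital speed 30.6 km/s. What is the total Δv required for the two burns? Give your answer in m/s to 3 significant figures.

From the circular-orbit relation v² = μ/r at r = 1.35×10^5 km: μ = v²r = (30.6)² × 1.35×10^5 = 1.26409×10^8 km³/s².
Transfer-ellipse semi-major axis a_t = (r₁ + r₂)/2 = (1.100×10^6 + 1.350×10^5)/2 = 6.175×10^5 km.
Circular speed at r₁: v₁ = √(μ/r₁) = √(1.26409×10^8/1.100×10^6) = 10.72 km/s.
Transfer-orbit speed at r₁ (vis-viva equation): v_a = √[μ(2/r₁ − 1/a_t)] = 5.012 km/s.
First burn Δv₁ = |v_a − v₁| = 5.708 km/s.
Circular speed at r₂: v₂ = √(μ/r₂) = 30.60 km/s.
Transfer-orbit speed at r₂: v_p = √[μ(2/r₂ − 1/a_t)] = 40.84 km/s.
Second burn Δv₂ = |v₂ − v_p| = 10.24 km/s.
Δv = Δv₁ + Δv₂ = 5.708 + 10.24 = 15.95 km/s.

Δv = 15900 m/s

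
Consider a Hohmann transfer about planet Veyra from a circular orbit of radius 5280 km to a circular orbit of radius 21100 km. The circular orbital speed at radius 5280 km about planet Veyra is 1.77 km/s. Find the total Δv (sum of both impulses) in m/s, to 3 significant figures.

From the circular-orbit relation v² = μ/r at r = 5280 km: μ = v²r = (1.77)² × 5280 = 16541.7 km³/s².
Transfer-ellipse semi-major axis a_t = (r₁ + r₂)/2 = (5280 + 21100)/2 = 13190 km.
At r₁ the circular-orbit speed is v₁ = √(μ/r₁) = 1.7700 km/s.
Transfer-orbit speed at r₁ (vis-viva): v_p = √[μ(2/r₁ − 1/a_t)] = 2.2387 km/s.
First burn Δv₁ = |v_p − v₁| = 0.4687 km/s.
At r₂, v₂ = √(μ/r₂) = 0.8854 km/s.
Transfer-orbit speed at r₂: v_a = √[μ(2/r₂ − 1/a_t)] = 0.5602 km/s.
Second burn Δv₂ = |v₂ − v_a| = 0.3252 km/s.
Δv = Δv₁ + Δv₂ = 0.4687 + 0.3252 = 0.7939 km/s.

Δv = 794 m/s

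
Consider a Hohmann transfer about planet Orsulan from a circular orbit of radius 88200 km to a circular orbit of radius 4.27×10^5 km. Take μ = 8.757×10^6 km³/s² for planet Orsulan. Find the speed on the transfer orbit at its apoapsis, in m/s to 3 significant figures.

v = 2650 m/s

Transfer-ellipse semi-major axis a_t = (r₁ + r₂)/2 = (88200 + 4.270×10^5)/2 = 2.576×10^5 km.
At apoapsis, r = 4.270×10^5 km.
Applying v² = μ(2/r − 1/a_t): v = 2.650 km/s.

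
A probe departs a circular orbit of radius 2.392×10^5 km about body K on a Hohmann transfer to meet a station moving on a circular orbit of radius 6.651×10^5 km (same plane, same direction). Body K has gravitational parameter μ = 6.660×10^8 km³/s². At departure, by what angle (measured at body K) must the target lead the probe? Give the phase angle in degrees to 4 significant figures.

Transfer-ellipse semi-major axis a_t = (r₁ + r₂)/2 = (2.392×10^5 + 6.651×10^5)/2 = 4.5215×10^5 km.
Transfer time t = π√(a_t³/μ) = 37010 s.
The target's mean motion on its circular orbit is ω₂ = √(μ/r₂³) = 4.758×10^-5 rad/s.
Angle swept by the target during transfer: ω₂·t = 1.7609 rad = 100.89°.
The probe traverses 180° on the transfer ellipse, so the target must lead by 180° − 100.89° = 79.11°.

φ = 79.11°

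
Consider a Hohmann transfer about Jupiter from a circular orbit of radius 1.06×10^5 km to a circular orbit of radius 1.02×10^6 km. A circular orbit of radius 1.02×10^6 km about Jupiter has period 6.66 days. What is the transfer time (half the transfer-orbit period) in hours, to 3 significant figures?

t = 32.8 hours

From Kepler's third law T² = 4π²r³/μ at r = 1.02×10^6 km, T = 6.66 days = 6.66 × 86400 s = 5.75424×10^5 s: μ = 4π²r³/T² = 1.26527×10^8 km³/s².
Transfer-ellipse semi-major axis a_t = (r₁ + r₂)/2 = (1.060×10^5 + 1.020×10^6)/2 = 5.630×10^5 km.
Half the transfer-orbit period gives t = π√(a_t³/μ) = 1.180×10^5 s.
Converting: 1.180×10^5 s ÷ 3600 s/hour = 32.8 hours.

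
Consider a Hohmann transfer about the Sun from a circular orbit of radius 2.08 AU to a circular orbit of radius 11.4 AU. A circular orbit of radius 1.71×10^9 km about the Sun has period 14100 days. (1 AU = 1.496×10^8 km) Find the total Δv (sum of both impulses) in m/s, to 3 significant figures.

From Kepler's third law T² = 4π²r³/μ at r = 1.71×10^9 km, T = 14100 days = 14100 × 86400 s = 1.21824×10^9 s: μ = 4π²r³/T² = 1.33009×10^11 km³/s².
In km: r₁ = 2.08 × 1.496×10^8 = 3.11168×10^8 km; r₂ = 11.4 × 1.496×10^8 = 1.70544×10^9 km.
The Hohmann ellipse has a_t = (r₁ + r₂)/2 = 1.008304×10^9 km.
At r₁ the circular-orbit speed is v₁ = √(μ/r₁) = 20.6749 km/s.
Transfer-orbit speed at r₁ (vis-viva equation): v_p = √[μ(2/r₁ − 1/a_t)] = 26.8885 km/s.
First burn Δv₁ = |v_p − v₁| = 6.214 km/s.
At r₂, v₂ = √(μ/r₂) = 8.831 km/s.
Transfer-orbit speed at r₂: v_a = √[μ(2/r₂ − 1/a_t)] = 4.906 km/s.
Second burn Δv₂ = |v₂ − v_a| = 3.925 km/s.
Δv = Δv₁ + Δv₂ = 6.214 + 3.925 = 10.14 km/s.

Δv = 10100 m/s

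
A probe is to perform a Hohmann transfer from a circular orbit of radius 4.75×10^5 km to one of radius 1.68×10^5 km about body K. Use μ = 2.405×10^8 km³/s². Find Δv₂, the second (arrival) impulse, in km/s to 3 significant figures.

Δv₂ = 8.15 km/s

The Hohmann ellipse has a_t = (r₁ + r₂)/2 = 3.215×10^5 km.
On the circular orbit at r = 1.680×10^5 km, v_c = √(μ/r) = 37.836 km/s.
Transfer-orbit speed at the same r (vis-viva, a = a_t): v_t = √[μ(2/r − 1/a_t)] = 45.990 km/s.
Δv₂ = |v_t − v_c| = |45.990 − 37.836| = 8.154 km/s.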